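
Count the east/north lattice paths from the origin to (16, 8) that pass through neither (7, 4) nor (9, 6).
Number of paths = 390621

Inclusion–exclusion. Total paths: C(24, 16) = 735471. Through P₁: C(11, 7)·C(13, 9) = 235950. Through P₂: C(15, 9)·C(9, 7) = 180180. Since P₁ is strictly southwest of P₂, a monotone path through both must visit P₁ then P₂; paths through both = C(11, 7)·C(4, 2)·C(9, 7) = 71280. Avoid both = 735471 − 235950 − 180180 + 71280 = 390621.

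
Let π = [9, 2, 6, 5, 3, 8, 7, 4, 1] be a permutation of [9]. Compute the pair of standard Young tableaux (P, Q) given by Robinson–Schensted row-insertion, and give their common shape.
P = [1, 3, 4] / [2, 7] / [5, 8] / [6] / [9];  Q = [1, 3, 6] / [2, 7] / [4, 8] / [5] / [9];  common shape = (3, 2, 2, 1, 1)

Row-insert the values π_1, π_2, … into P one at a time, bumping the leftmost entry strictly greater than the inserted value down to the next row. The recording tableau Q records, in position (i, j), the step at which that cell was added to P.
  Insert 9 (step 1): P = [9];  Q = [1]
  Insert 2 (step 2): P = [2] / [9];  Q = [1] / [2]
  Insert 6 (step 3): P = [2, 6] / [9];  Q = [1, 3] / [2]
  Insert 5 (step 4): P = [2, 5] / [6] / [9];  Q = [1, 3] / [2] / [4]
  Insert 3 (step 5): P = [2, 3] / [5] / [6] / [9];  Q = [1, 3] / [2] / [4] / [5]
  Insert 8 (step 6): P = [2, 3, 8] / [5] / [6] / [9];  Q = [1, 3, 6] / [2] / [4] / [5]
  Insert 7 (step 7): P = [2, 3, 7] / [5, 8] / [6] / [9];  Q = [1, 3, 6] / [2, 7] / [4] / [5]
  Insert 4 (step 8): P = [2, 3, 4] / [5, 7] / [6, 8] / [9];  Q = [1, 3, 6] / [2, 7] / [4, 8] / [5]
  Insert 1 (step 9): P = [1, 3, 4] / [2, 7] / [5, 8] / [6] / [9];  Q = [1, 3, 6] / [2, 7] / [4, 8] / [5] / [9]
Final shape: (3, 2, 2, 1, 1).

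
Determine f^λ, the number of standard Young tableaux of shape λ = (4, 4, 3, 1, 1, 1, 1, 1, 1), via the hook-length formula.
# SYT of shape (4, 4, 3, 1, 1, 1, 1, 1, 1) = 433160

Hook-length formula: f^λ = n! / Π hook(c), product over all cells c of the Young diagram. For λ = (4, 4, 3, 1, 1, 1, 1, 1, 1), n = 17 boxes. Hook lengths by row (left-to-right, top-to-bottom): [12, 5, 4, 2]; [11, 4, 3, 1]; [9, 2, 1]; [6]; [5]; [4]; [3]; [2]; [1]. Product of hooks = 821145600. So f^λ = 17! / 821145600 = 355687428096000 / 821145600 = 433160.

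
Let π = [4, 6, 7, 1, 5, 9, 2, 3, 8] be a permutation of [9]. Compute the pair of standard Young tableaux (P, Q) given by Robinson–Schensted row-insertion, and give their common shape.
P = [1, 2, 3, 8] / [4, 5, 7, 9] / [6];  Q = [1, 2, 3, 6] / [4, 5, 8, 9] / [7];  common shape = (4, 4, 1)

Row-insert the values π_1, π_2, … into P one at a time, bumping the leftmost entry strictly greater than the inserted value down to the next row. The recording tableau Q records, in position (i, j), the step at which that cell was added to P.
  Insert 4 (step 1): P = [4];  Q = [1]
  Insert 6 (step 2): P = [4, 6];  Q = [1, 2]
  Insert 7 (step 3): P = [4, 6, 7];  Q = [1, 2, 3]
  Insert 1 (step 4): P = [1, 6, 7] / [4];  Q = [1, 2, 3] / [4]
  Insert 5 (step 5): P = [1, 5, 7] / [4, 6];  Q = [1, 2, 3] / [4, 5]
  Insert 9 (step 6): P = [1, 5, 7, 9] / [4, 6];  Q = [1, 2, 3, 6] / [4, 5]
  Insert 2 (step 7): P = [1, 2, 7, 9] / [4, 5] / [6];  Q = [1, 2, 3, 6] / [4, 5] / [7]
  Insert 3 (step 8): P = [1, 2, 3, 9] / [4, 5, 7] / [6];  Q = [1, 2, 3, 6] / [4, 5, 8] / [7]
  Insert 8 (step 9): P = [1, 2, 3, 8] / [4, 5, 7, 9] / [6];  Q = [1, 2, 3, 6] / [4, 5, 8, 9] / [7]
Final shape: (4, 4, 1).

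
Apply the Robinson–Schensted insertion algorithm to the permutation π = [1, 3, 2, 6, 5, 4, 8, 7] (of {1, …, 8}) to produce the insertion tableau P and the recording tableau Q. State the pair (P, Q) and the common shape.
P = [1, 2, 4, 7] / [3, 5, 8] / [6];  Q = [1, 2, 4, 7] / [3, 5, 8] / [6];  common shape = (4, 3, 1)

Row-insert the values π_1, π_2, … into P one at a time, bumping the leftmost entry strictly greater than the inserted value down to the next row. The recording tableau Q records, in position (i, j), the step at which that cell was added to P.
  Insert 1 (step 1): P = [1];  Q = [1]
  Insert 3 (step 2): P = [1, 3];  Q = [1, 2]
  Insert 2 (step 3): P = [1, 2] / [3];  Q = [1, 2] / [3]
  Insert 6 (step 4): P = [1, 2, 6] / [3];  Q = [1, 2, 4] / [3]
  Insert 5 (step 5): P = [1, 2, 5] / [3, 6];  Q = [1, 2, 4] / [3, 5]
  Insert 4 (step 6): P = [1, 2, 4] / [3, 5] / [6];  Q = [1, 2, 4] / [3, 5] / [6]
  Insert 8 (step 7): P = [1, 2, 4, 8] / [3, 5] / [6];  Q = [1, 2, 4, 7] / [3, 5] / [6]
  Insert 7 (step 8): P = [1, 2, 4, 7] / [3, 5, 8] / [6];  Q = [1, 2, 4, 7] / [3, 5, 8] / [6]
Final shape: (4, 3, 1).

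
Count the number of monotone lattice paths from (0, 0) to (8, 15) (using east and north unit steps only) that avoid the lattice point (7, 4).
Number of paths = 486354

Total paths from (0, 0) to (8, 15): C(23, 8) = 490314. Paths through (7, 4): (paths (0, 0) → (7, 4)) × (paths (7, 4) → (8, 15)) = C(11, 7) · C(12, 1) = 330 · 12 = 3960. Avoidance count = 490314 − 3960 = 486354.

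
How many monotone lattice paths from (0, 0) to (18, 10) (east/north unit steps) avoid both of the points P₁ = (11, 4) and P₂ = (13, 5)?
Number of paths = 9653574

Inclusion–exclusion. Total paths: C(28, 18) = 13123110. Through P₁: C(15, 11)·C(13, 7) = 2342340. Through P₂: C(18, 13)·C(10, 5) = 2159136. Since P₁ is strictly southwest of P₂, a monotone path through both must visit P₁ then P₂; paths through both = C(15, 11)·C(3, 2)·C(10, 5) = 1031940. Avoid both = 13123110 − 2342340 − 2159136 + 1031940 = 9653574.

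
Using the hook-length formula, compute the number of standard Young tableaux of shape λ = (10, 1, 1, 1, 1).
# SYT of shape (10, 1, 1, 1, 1) = 715

Hook-length formula: f^λ = n! / Π hook(c), product over all cells c of the Young diagram. For λ = (10, 1, 1, 1, 1), n = 14 boxes. Hook lengths by row (left-to-right, top-to-bottom): [14, 9, 8, 7, 6, 5, 4, 3, 2, 1]; [4]; [3]; [2]; [1]. Product of hooks = 121927680. So f^λ = 14! / 121927680 = 87178291200 / 121927680 = 715.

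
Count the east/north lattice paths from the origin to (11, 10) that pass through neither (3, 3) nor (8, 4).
Number of paths = 192516

Inclusion–exclusion. Total paths: C(21, 11) = 352716. Through P₁: C(6, 3)·C(15, 8) = 128700. Through P₂: C(12, 8)·C(9, 3) = 41580. Since P₁ is strictly southwest of P₂, a monotone path through both must visit P₁ then P₂; paths through both = C(6, 3)·C(6, 5)·C(9, 3) = 10080. Avoid both = 352716 − 128700 − 41580 + 10080 = 192516.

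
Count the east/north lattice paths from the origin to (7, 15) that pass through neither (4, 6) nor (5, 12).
Number of paths = 77164

Inclusion–exclusion. Total paths: C(22, 7) = 170544. Through P₁: C(10, 4)·C(12, 3) = 46200. Through P₂: C(17, 5)·C(5, 2) = 61880. Since P₁ is strictly southwest of P₂, a monotone path through both must visit P₁ then P₂; paths through both = C(10, 4)·C(7, 1)·C(5, 2) = 14700. Avoid both = 170544 − 46200 − 61880 + 14700 = 77164.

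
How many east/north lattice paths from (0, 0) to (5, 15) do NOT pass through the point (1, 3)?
Number of paths = 8224

Total paths from (0, 0) to (5, 15): C(20, 5) = 15504. Paths through (1, 3): (paths (0, 0) → (1, 3)) × (paths (1, 3) → (5, 15)) = C(4, 1) · C(16, 4) = 4 · 1820 = 7280. Avoidance count = 15504 − 7280 = 8224.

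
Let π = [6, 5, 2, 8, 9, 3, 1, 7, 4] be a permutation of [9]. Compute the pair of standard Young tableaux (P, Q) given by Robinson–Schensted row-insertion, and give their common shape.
P = [1, 3, 4] / [2, 7, 9] / [5, 8] / [6];  Q = [1, 4, 5] / [2, 6, 8] / [3, 9] / [7];  common shape = (3, 3, 2, 1)

Row-insert the values π_1, π_2, … into P one at a time, bumping the leftmost entry strictly greater than the inserted value down to the next row. The recording tableau Q records, in position (i, j), the step at which that cell was added to P.
  Insert 6 (step 1): P = [6];  Q = [1]
  Insert 5 (step 2): P = [5] / [6];  Q = [1] / [2]
  Insert 2 (step 3): P = [2] / [5] / [6];  Q = [1] / [2] / [3]
  Insert 8 (step 4): P = [2, 8] / [5] / [6];  Q = [1, 4] / [2] / [3]
  Insert 9 (step 5): P = [2, 8, 9] / [5] / [6];  Q = [1, 4, 5] / [2] / [3]
  Insert 3 (step 6): P = [2, 3, 9] / [5, 8] / [6];  Q = [1, 4, 5] / [2, 6] / [3]
  Insert 1 (step 7): P = [1, 3, 9] / [2, 8] / [5] / [6];  Q = [1, 4, 5] / [2, 6] / [3] / [7]
  Insert 7 (step 8): P = [1, 3, 7] / [2, 8, 9] / [5] / [6];  Q = [1, 4, 5] / [2, 6, 8] / [3] / [7]
  Insert 4 (step 9): P = [1, 3, 4] / [2, 7, 9] / [5, 8] / [6];  Q = [1, 4, 5] / [2, 6, 8] / [3, 9] / [7]
Final shape: (3, 3, 2, 1).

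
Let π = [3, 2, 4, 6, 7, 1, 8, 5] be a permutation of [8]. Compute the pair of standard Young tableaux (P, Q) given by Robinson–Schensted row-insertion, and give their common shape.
P = [1, 4, 5, 7, 8] / [2, 6] / [3];  Q = [1, 3, 4, 5, 7] / [2, 8] / [6];  common shape = (5, 2, 1)

Row-insert the values π_1, π_2, … into P one at a time, bumping the leftmost entry strictly greater than the inserted value down to the next row. The recording tableau Q records, in position (i, j), the step at which that cell was added to P.
  Insert 3 (step 1): P = [3];  Q = [1]
  Insert 2 (step 2): P = [2] / [3];  Q = [1] / [2]
  Insert 4 (step 3): P = [2, 4] / [3];  Q = [1, 3] / [2]
  Insert 6 (step 4): P = [2, 4, 6] / [3];  Q = [1, 3, 4] / [2]
  Insert 7 (step 5): P = [2, 4, 6, 7] / [3];  Q = [1, 3, 4, 5] / [2]
  Insert 1 (step 6): P = [1, 4, 6, 7] / [2] / [3];  Q = [1, 3, 4, 5] / [2] / [6]
  Insert 8 (step 7): P = [1, 4, 6, 7, 8] / [2] / [3];  Q = [1, 3, 4, 5, 7] / [2] / [6]
  Insert 5 (step 8): P = [1, 4, 5, 7, 8] / [2, 6] / [3];  Q = [1, 3, 4, 5, 7] / [2, 8] / [6]
Final shape: (5, 2, 1).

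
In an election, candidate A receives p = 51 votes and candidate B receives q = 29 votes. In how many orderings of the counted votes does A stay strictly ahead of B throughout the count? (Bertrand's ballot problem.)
Strict-lead orderings = 1435081439459485119016

Total orderings of the 80 votes with 51 for A: C(80, 51) = 5218477961670854978240. By the Bertrand ballot formula (Cycle Lemma / reflection principle), the number of orderings in which A is strictly ahead of B throughout is (p − q)/(p + q) · C(p + q, p) = (51 − 29)/(51 + 29) · 5218477961670854978240 = 1435081439459485119016.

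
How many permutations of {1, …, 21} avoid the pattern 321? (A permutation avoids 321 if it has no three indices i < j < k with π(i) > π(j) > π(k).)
C_21 = 24466267020

These 321-avoiding permutations are counted by the Catalan number C_n = (1/(n + 1)) · C(2n, n). For n = 21: C_21 = (1/22) · C(42, 21) = 538257874440/22 = 24466267020.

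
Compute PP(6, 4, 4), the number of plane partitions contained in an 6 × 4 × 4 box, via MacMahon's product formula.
PP(6, 4, 4) = 9343620

Evaluate the triple product over i = 1..6, j = 1..4, k = 1..4. The factors are (2/1) · (3/2) · (4/3) · (5/4) · (3/2) · (4/3) · (5/4) · (6/5) · … (96 factors total). The numerators and denominators telescope so the product is an integer; carrying out the multiplication exactly gives PP(6, 4, 4) = 9343620.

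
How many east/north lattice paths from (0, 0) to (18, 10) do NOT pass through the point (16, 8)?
Number of paths = 8710284

Total paths from (0, 0) to (18, 10): C(28, 18) = 13123110. Paths through (16, 8): (paths (0, 0) → (16, 8)) × (paths (16, 8) → (18, 10)) = C(24, 16) · C(4, 2) = 735471 · 6 = 4412826. Avoidance count = 13123110 − 4412826 = 8710284.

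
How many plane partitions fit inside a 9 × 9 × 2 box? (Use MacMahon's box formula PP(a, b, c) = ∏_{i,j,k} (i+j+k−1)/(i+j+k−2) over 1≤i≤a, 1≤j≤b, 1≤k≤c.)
PP(9, 9, 2) = 449141836

Evaluate the triple product over i = 1..9, j = 1..9, k = 1..2. The factors are (2/1) · (3/2) · (3/2) · (4/3) · (4/3) · (5/4) · (5/4) · (6/5) · … (162 factors total). The numerators and denominators telescope so the product is an integer; carrying out the multiplication exactly gives PP(9, 9, 2) = 449141836.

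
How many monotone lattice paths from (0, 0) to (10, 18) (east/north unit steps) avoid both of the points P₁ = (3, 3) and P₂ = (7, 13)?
Number of paths = 6492230

Inclusion–exclusion. Total paths: C(28, 10) = 13123110. Through P₁: C(6, 3)·C(22, 7) = 3410880. Through P₂: C(20, 7)·C(8, 3) = 4341120. Since P₁ is strictly southwest of P₂, a monotone path through both must visit P₁ then P₂; paths through both = C(6, 3)·C(14, 4)·C(8, 3) = 1121120. Avoid both = 13123110 − 3410880 − 4341120 + 1121120 = 6492230.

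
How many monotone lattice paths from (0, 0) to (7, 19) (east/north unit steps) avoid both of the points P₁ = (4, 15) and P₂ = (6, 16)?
Number of paths = 270200

Inclusion–exclusion. Total paths: C(26, 7) = 657800. Through P₁: C(19, 4)·C(7, 3) = 135660. Through P₂: C(22, 6)·C(4, 1) = 298452. Since P₁ is strictly southwest of P₂, a monotone path through both must visit P₁ then P₂; paths through both = C(19, 4)·C(3, 2)·C(4, 1) = 46512. Avoid both = 657800 − 135660 − 298452 + 46512 = 270200.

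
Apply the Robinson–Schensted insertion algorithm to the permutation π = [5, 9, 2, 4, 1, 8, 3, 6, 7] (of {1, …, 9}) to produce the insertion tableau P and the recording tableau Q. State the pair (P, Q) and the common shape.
P = [1, 3, 6, 7] / [2, 4, 8] / [5, 9];  Q = [1, 2, 6, 9] / [3, 4, 8] / [5, 7];  common shape = (4, 3, 2)

Row-insert the values π_1, π_2, … into P one at a time, bumping the leftmost entry strictly greater than the inserted value down to the next row. The recording tableau Q records, in position (i, j), the step at which that cell was added to P.
  Insert 5 (step 1): P = [5];  Q = [1]
  Insert 9 (step 2): P = [5, 9];  Q = [1, 2]
  Insert 2 (step 3): P = [2, 9] / [5];  Q = [1, 2] / [3]
  Insert 4 (step 4): P = [2, 4] / [5, 9];  Q = [1, 2] / [3, 4]
  Insert 1 (step 5): P = [1, 4] / [2, 9] / [5];  Q = [1, 2] / [3, 4] / [5]
  Insert 8 (step 6): P = [1, 4, 8] / [2, 9] / [5];  Q = [1, 2, 6] / [3, 4] / [5]
  Insert 3 (step 7): P = [1, 3, 8] / [2, 4] / [5, 9];  Q = [1, 2, 6] / [3, 4] / [5, 7]
  Insert 6 (step 8): P = [1, 3, 6] / [2, 4, 8] / [5, 9];  Q = [1, 2, 6] / [3, 4, 8] / [5, 7]
  Insert 7 (step 9): P = [1, 3, 6, 7] / [2, 4, 8] / [5, 9];  Q = [1, 2, 6, 9] / [3, 4, 8] / [5, 7]
Final shape: (4, 3, 2).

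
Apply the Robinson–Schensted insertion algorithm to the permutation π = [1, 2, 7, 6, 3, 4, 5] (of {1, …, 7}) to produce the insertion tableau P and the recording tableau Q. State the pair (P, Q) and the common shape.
P = [1, 2, 3, 4, 5] / [6] / [7];  Q = [1, 2, 3, 6, 7] / [4] / [5];  common shape = (5, 1, 1)

Row-insert the values π_1, π_2, … into P one at a time, bumping the leftmost entry strictly greater than the inserted value down to the next row. The recording tableau Q records, in position (i, j), the step at which that cell was added to P.
  Insert 1 (step 1): P = [1];  Q = [1]
  Insert 2 (step 2): P = [1, 2];  Q = [1, 2]
  Insert 7 (step 3): P = [1, 2, 7];  Q = [1, 2, 3]
  Insert 6 (step 4): P = [1, 2, 6] / [7];  Q = [1, 2, 3] / [4]
  Insert 3 (step 5): P = [1, 2, 3] / [6] / [7];  Q = [1, 2, 3] / [4] / [5]
  Insert 4 (step 6): P = [1, 2, 3, 4] / [6] / [7];  Q = [1, 2, 3, 6] / [4] / [5]
  Insert 5 (step 7): P = [1, 2, 3, 4, 5] / [6] / [7];  Q = [1, 2, 3, 6, 7] / [4] / [5]
Final shape: (5, 1, 1).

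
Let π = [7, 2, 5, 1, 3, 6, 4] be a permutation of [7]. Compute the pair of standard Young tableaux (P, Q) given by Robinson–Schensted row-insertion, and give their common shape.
P = [1, 3, 4] / [2, 5, 6] / [7];  Q = [1, 3, 6] / [2, 5, 7] / [4];  common shape = (3, 3, 1)

Row-insert the values π_1, π_2, … into P one at a time, bumping the leftmost entry strictly greater than the inserted value down to the next row. The recording tableau Q records, in position (i, j), the step at which that cell was added to P.
  Insert 7 (step 1): P = [7];  Q = [1]
  Insert 2 (step 2): P = [2] / [7];  Q = [1] / [2]
  Insert 5 (step 3): P = [2, 5] / [7];  Q = [1, 3] / [2]
  Insert 1 (step 4): P = [1, 5] / [2] / [7];  Q = [1, 3] / [2] / [4]
  Insert 3 (step 5): P = [1, 3] / [2, 5] / [7];  Q = [1, 3] / [2, 5] / [4]
  Insert 6 (step 6): P = [1, 3, 6] / [2, 5] / [7];  Q = [1, 3, 6] / [2, 5] / [4]
  Insert 4 (step 7): P = [1, 3, 4] / [2, 5, 6] / [7];  Q = [1, 3, 6] / [2, 5, 7] / [4]
Final shape: (3, 3, 1).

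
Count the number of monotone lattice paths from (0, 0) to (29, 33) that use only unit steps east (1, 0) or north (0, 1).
Number of paths = 409894288378212890

A monotone lattice path from (0, 0) to (29, 33) consists of 29 east steps and 33 north steps in some order, so it is determined by which 29 of the 62 steps are east. The count is C(62, 29) = 409894288378212890.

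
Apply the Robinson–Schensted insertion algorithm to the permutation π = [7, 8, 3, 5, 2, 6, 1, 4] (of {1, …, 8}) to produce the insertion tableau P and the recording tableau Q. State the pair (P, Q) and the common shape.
P = [1, 4, 6] / [2, 5] / [3, 8] / [7];  Q = [1, 2, 6] / [3, 4] / [5, 8] / [7];  common shape = (3, 2, 2, 1)

Row-insert the values π_1, π_2, … into P one at a time, bumping the leftmost entry strictly greater than the inserted value down to the next row. The recording tableau Q records, in position (i, j), the step at which that cell was added to P.
  Insert 7 (step 1): P = [7];  Q = [1]
  Insert 8 (step 2): P = [7, 8];  Q = [1, 2]
  Insert 3 (step 3): P = [3, 8] / [7];  Q = [1, 2] / [3]
  Insert 5 (step 4): P = [3, 5] / [7, 8];  Q = [1, 2] / [3, 4]
  Insert 2 (step 5): P = [2, 5] / [3, 8] / [7];  Q = [1, 2] / [3, 4] / [5]
  Insert 6 (step 6): P = [2, 5, 6] / [3, 8] / [7];  Q = [1, 2, 6] / [3, 4] / [5]
  Insert 1 (step 7): P = [1, 5, 6] / [2, 8] / [3] / [7];  Q = [1, 2, 6] / [3, 4] / [5] / [7]
  Insert 4 (step 8): P = [1, 4, 6] / [2, 5] / [3, 8] / [7];  Q = [1, 2, 6] / [3, 4] / [5, 8] / [7]
Final shape: (3, 2, 2, 1).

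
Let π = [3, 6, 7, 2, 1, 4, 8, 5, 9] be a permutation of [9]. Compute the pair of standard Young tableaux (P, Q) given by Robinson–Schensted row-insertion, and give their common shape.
P = [1, 4, 5, 8, 9] / [2, 6, 7] / [3];  Q = [1, 2, 3, 7, 9] / [4, 6, 8] / [5];  common shape = (5, 3, 1)

Row-insert the values π_1, π_2, … into P one at a time, bumping the leftmost entry strictly greater than the inserted value down to the next row. The recording tableau Q records, in position (i, j), the step at which that cell was added to P.
  Insert 3 (step 1): P = [3];  Q = [1]
  Insert 6 (step 2): P = [3, 6];  Q = [1, 2]
  Insert 7 (step 3): P = [3, 6, 7];  Q = [1, 2, 3]
  Insert 2 (step 4): P = [2, 6, 7] / [3];  Q = [1, 2, 3] / [4]
  Insert 1 (step 5): P = [1, 6, 7] / [2] / [3];  Q = [1, 2, 3] / [4] / [5]
  Insert 4 (step 6): P = [1, 4, 7] / [2, 6] / [3];  Q = [1, 2, 3] / [4, 6] / [5]
  Insert 8 (step 7): P = [1, 4, 7, 8] / [2, 6] / [3];  Q = [1, 2, 3, 7] / [4, 6] / [5]
  Insert 5 (step 8): P = [1, 4, 5, 8] / [2, 6, 7] / [3];  Q = [1, 2, 3, 7] / [4, 6, 8] / [5]
  Insert 9 (step 9): P = [1, 4, 5, 8, 9] / [2, 6, 7] / [3];  Q = [1, 2, 3, 7, 9] / [4, 6, 8] / [5]
Final shape: (5, 3, 1).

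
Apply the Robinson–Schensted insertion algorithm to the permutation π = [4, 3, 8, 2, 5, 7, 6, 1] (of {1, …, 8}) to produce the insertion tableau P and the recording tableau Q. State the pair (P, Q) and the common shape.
P = [1, 5, 6] / [2, 7] / [3, 8] / [4];  Q = [1, 3, 6] / [2, 5] / [4, 7] / [8];  common shape = (3, 2, 2, 1)

Row-insert the values π_1, π_2, … into P one at a time, bumping the leftmost entry strictly greater than the inserted value down to the next row. The recording tableau Q records, in position (i, j), the step at which that cell was added to P.
  Insert 4 (step 1): P = [4];  Q = [1]
  Insert 3 (step 2): P = [3] / [4];  Q = [1] / [2]
  Insert 8 (step 3): P = [3, 8] / [4];  Q = [1, 3] / [2]
  Insert 2 (step 4): P = [2, 8] / [3] / [4];  Q = [1, 3] / [2] / [4]
  Insert 5 (step 5): P = [2, 5] / [3, 8] / [4];  Q = [1, 3] / [2, 5] / [4]
  Insert 7 (step 6): P = [2, 5, 7] / [3, 8] / [4];  Q = [1, 3, 6] / [2, 5] / [4]
  Insert 6 (step 7): P = [2, 5, 6] / [3, 7] / [4, 8];  Q = [1, 3, 6] / [2, 5] / [4, 7]
  Insert 1 (step 8): P = [1, 5, 6] / [2, 7] / [3, 8] / [4];  Q = [1, 3, 6] / [2, 5] / [4, 7] / [8]
Final shape: (3, 2, 2, 1).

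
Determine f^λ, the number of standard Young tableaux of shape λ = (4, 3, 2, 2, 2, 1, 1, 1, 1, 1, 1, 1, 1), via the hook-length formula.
# SYT of shape (4, 3, 2, 2, 2, 1, 1, 1, 1, 1, 1, 1, 1) = 6802380

Hook-length formula: f^λ = n! / Π hook(c), product over all cells c of the Young diagram. For λ = (4, 3, 2, 2, 2, 1, 1, 1, 1, 1, 1, 1, 1), n = 21 boxes. Hook lengths by row (left-to-right, top-to-bottom): [16, 7, 3, 1]; [14, 5, 1]; [12, 3]; [11, 2]; [10, 1]; [8]; [7]; [6]; [5]; [4]; [3]; [2]; [1]. Product of hooks = 7510745088000. So f^λ = 21! / 7510745088000 = 51090942171709440000 / 7510745088000 = 6802380.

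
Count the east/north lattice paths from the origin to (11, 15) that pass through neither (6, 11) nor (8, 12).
Number of paths = 4389944

Inclusion–exclusion. Total paths: C(26, 11) = 7726160. Through P₁: C(17, 6)·C(9, 5) = 1559376. Through P₂: C(20, 8)·C(6, 3) = 2519400. Since P₁ is strictly southwest of P₂, a monotone path through both must visit P₁ then P₂; paths through both = C(17, 6)·C(3, 2)·C(6, 3) = 742560. Avoid both = 7726160 − 1559376 − 2519400 + 742560 = 4389944.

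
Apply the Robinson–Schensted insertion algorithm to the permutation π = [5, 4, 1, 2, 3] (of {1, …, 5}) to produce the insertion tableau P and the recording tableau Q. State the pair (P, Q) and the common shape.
P = [1, 2, 3] / [4] / [5];  Q = [1, 4, 5] / [2] / [3];  common shape = (3, 1, 1)

Row-insert the values π_1, π_2, … into P one at a time, bumping the leftmost entry strictly greater than the inserted value down to the next row. The recording tableau Q records, in position (i, j), the step at which that cell was added to P.
  Insert 5 (step 1): P = [5];  Q = [1]
  Insert 4 (step 2): P = [4] / [5];  Q = [1] / [2]
  Insert 1 (step 3): P = [1] / [4] / [5];  Q = [1] / [2] / [3]
  Insert 2 (step 4): P = [1, 2] / [4] / [5];  Q = [1, 4] / [2] / [3]
  Insert 3 (step 5): P = [1, 2, 3] / [4] / [5];  Q = [1, 4, 5] / [2] / [3]
Final shape: (3, 1, 1).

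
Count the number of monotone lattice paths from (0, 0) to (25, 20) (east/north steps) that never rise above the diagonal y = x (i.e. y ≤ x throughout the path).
Number of paths = 731508653106

By the reflection principle (André's argument), the number of monotone paths to (25, 20) with n ≤ m that never go above y = x is C(45, 25) − C(45, 26) = 3169870830126 − 2438362177020 = 731508653106.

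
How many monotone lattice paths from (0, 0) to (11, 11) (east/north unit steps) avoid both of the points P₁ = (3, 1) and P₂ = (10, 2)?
Number of paths = 530060

Inclusion–exclusion. Total paths: C(22, 11) = 705432. Through P₁: C(4, 3)·C(18, 8) = 175032. Through P₂: C(12, 10)·C(10, 1) = 660. Since P₁ is strictly southwest of P₂, a monotone path through both must visit P₁ then P₂; paths through both = C(4, 3)·C(8, 7)·C(10, 1) = 320. Avoid both = 705432 − 175032 − 660 + 320 = 530060.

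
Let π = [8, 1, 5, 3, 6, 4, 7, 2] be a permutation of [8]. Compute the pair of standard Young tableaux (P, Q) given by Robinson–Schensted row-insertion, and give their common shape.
P = [1, 2, 4, 7] / [3, 6] / [5] / [8];  Q = [1, 3, 5, 7] / [2, 6] / [4] / [8];  common shape = (4, 2, 1, 1)

Row-insert the values π_1, π_2, … into P one at a time, bumping the leftmost entry strictly greater than the inserted value down to the next row. The recording tableau Q records, in position (i, j), the step at which that cell was added to P.
  Insert 8 (step 1): P = [8];  Q = [1]
  Insert 1 (step 2): P = [1] / [8];  Q = [1] / [2]
  Insert 5 (step 3): P = [1, 5] / [8];  Q = [1, 3] / [2]
  Insert 3 (step 4): P = [1, 3] / [5] / [8];  Q = [1, 3] / [2] / [4]
  Insert 6 (step 5): P = [1, 3, 6] / [5] / [8];  Q = [1, 3, 5] / [2] / [4]
  Insert 4 (step 6): P = [1, 3, 4] / [5, 6] / [8];  Q = [1, 3, 5] / [2, 6] / [4]
  Insert 7 (step 7): P = [1, 3, 4, 7] / [5, 6] / [8];  Q = [1, 3, 5, 7] / [2, 6] / [4]
  Insert 2 (step 8): P = [1, 2, 4, 7] / [3, 6] / [5] / [8];  Q = [1, 3, 5, 7] / [2, 6] / [4] / [8]
Final shape: (4, 2, 1, 1).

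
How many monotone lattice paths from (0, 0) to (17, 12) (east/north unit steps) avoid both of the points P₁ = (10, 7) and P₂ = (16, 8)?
Number of paths = 33496444

Inclusion–exclusion. Total paths: C(29, 17) = 51895935. Through P₁: C(17, 10)·C(12, 7) = 15402816. Through P₂: C(24, 16)·C(5, 1) = 3677355. Since P₁ is strictly southwest of P₂, a monotone path through both must visit P₁ then P₂; paths through both = C(17, 10)·C(7, 6)·C(5, 1) = 680680. Avoid both = 51895935 − 15402816 − 3677355 + 680680 = 33496444.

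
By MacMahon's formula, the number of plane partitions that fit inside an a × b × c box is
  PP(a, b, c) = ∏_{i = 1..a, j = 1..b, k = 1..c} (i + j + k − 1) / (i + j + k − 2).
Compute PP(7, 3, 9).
PP(7, 3, 9) = 24584605760

Evaluate the triple product over i = 1..7, j = 1..3, k = 1..9. The factors are (2/1) · (3/2) · (4/3) · (5/4) · (6/5) · (7/6) · (8/7) · (9/8) · … (189 factors total). The numerators and denominators telescope so the product is an integer; carrying out the multiplication exactly gives PP(7, 3, 9) = 24584605760.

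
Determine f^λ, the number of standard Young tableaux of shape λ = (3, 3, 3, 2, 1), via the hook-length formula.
# SYT of shape (3, 3, 3, 2, 1) = 2112

Hook-length formula: f^λ = n! / Π hook(c), product over all cells c of the Young diagram. For λ = (3, 3, 3, 2, 1), n = 12 boxes. Hook lengths by row (left-to-right, top-to-bottom): [7, 5, 3]; [6, 4, 2]; [5, 3, 1]; [3, 1]; [1]. Product of hooks = 226800. So f^λ = 12! / 226800 = 479001600 / 226800 = 2112.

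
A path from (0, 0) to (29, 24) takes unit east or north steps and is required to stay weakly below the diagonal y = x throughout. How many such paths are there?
Number of paths = 155851062397940

By the reflection principle (André's argument), the number of monotone paths to (29, 24) with n ≤ m that never go above y = x is C(53, 29) − C(53, 30) = 779255311989700 − 623404249591760 = 155851062397940.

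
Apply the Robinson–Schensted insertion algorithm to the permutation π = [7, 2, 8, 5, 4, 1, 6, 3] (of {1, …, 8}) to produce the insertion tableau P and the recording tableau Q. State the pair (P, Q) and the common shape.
P = [1, 3, 6] / [2, 4] / [5, 8] / [7];  Q = [1, 3, 7] / [2, 4] / [5, 8] / [6];  common shape = (3, 2, 2, 1)

Row-insert the values π_1, π_2, … into P one at a time, bumping the leftmost entry strictly greater than the inserted value down to the next row. The recording tableau Q records, in position (i, j), the step at which that cell was added to P.
  Insert 7 (step 1): P = [7];  Q = [1]
  Insert 2 (step 2): P = [2] / [7];  Q = [1] / [2]
  Insert 8 (step 3): P = [2, 8] / [7];  Q = [1, 3] / [2]
  Insert 5 (step 4): P = [2, 5] / [7, 8];  Q = [1, 3] / [2, 4]
  Insert 4 (step 5): P = [2, 4] / [5, 8] / [7];  Q = [1, 3] / [2, 4] / [5]
  Insert 1 (step 6): P = [1, 4] / [2, 8] / [5] / [7];  Q = [1, 3] / [2, 4] / [5] / [6]
  Insert 6 (step 7): P = [1, 4, 6] / [2, 8] / [5] / [7];  Q = [1, 3, 7] / [2, 4] / [5] / [6]
  Insert 3 (step 8): P = [1, 3, 6] / [2, 4] / [5, 8] / [7];  Q = [1, 3, 7] / [2, 4] / [5, 8] / [6]
Final shape: (3, 2, 2, 1).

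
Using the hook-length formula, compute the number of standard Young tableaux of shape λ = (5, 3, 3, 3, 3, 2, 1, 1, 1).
# SYT of shape (5, 3, 3, 3, 3, 2, 1, 1, 1) = 525275520

Hook-length formula: f^λ = n! / Π hook(c), product over all cells c of the Young diagram. For λ = (5, 3, 3, 3, 3, 2, 1, 1, 1), n = 22 boxes. Hook lengths by row (left-to-right, top-to-bottom): [13, 9, 7, 2, 1]; [10, 6, 4]; [9, 5, 3]; [8, 4, 2]; [7, 3, 1]; [5, 1]; [3]; [2]; [1]. Product of hooks = 2139830784000. So f^λ = 22! / 2139830784000 = 1124000727777607680000 / 2139830784000 = 525275520.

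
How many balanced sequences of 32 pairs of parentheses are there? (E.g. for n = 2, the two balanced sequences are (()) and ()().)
C_32 = 55534064877048198

These balanced parentheses are counted by the Catalan number C_n = (1/(n + 1)) · C(2n, n). For n = 32: C_32 = (1/33) · C(64, 32) = 1832624140942590534/33 = 55534064877048198.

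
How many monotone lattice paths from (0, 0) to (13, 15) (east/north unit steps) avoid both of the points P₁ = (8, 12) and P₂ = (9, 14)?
Number of paths = 28191440

Inclusion–exclusion. Total paths: C(28, 13) = 37442160. Through P₁: C(20, 8)·C(8, 5) = 7054320. Through P₂: C(23, 9)·C(5, 4) = 4085950. Since P₁ is strictly southwest of P₂, a monotone path through both must visit P₁ then P₂; paths through both = C(20, 8)·C(3, 1)·C(5, 4) = 1889550. Avoid both = 37442160 − 7054320 − 4085950 + 1889550 = 28191440.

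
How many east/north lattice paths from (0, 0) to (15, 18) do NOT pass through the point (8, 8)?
Number of paths = 786862560

Total paths from (0, 0) to (15, 18): C(33, 15) = 1037158320. Paths through (8, 8): (paths (0, 0) → (8, 8)) × (paths (8, 8) → (15, 18)) = C(16, 8) · C(17, 7) = 12870 · 19448 = 250295760. Avoidance count = 1037158320 − 250295760 = 786862560.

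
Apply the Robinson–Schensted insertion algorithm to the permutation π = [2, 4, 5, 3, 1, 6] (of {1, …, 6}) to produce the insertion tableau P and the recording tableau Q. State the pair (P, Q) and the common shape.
P = [1, 3, 5, 6] / [2] / [4];  Q = [1, 2, 3, 6] / [4] / [5];  common shape = (4, 1, 1)

Row-insert the values π_1, π_2, … into P one at a time, bumping the leftmost entry strictly greater than the inserted value down to the next row. The recording tableau Q records, in position (i, j), the step at which that cell was added to P.
  Insert 2 (step 1): P = [2];  Q = [1]
  Insert 4 (step 2): P = [2, 4];  Q = [1, 2]
  Insert 5 (step 3): P = [2, 4, 5];  Q = [1, 2, 3]
  Insert 3 (step 4): P = [2, 3, 5] / [4];  Q = [1, 2, 3] / [4]
  Insert 1 (step 5): P = [1, 3, 5] / [2] / [4];  Q = [1, 2, 3] / [4] / [5]
  Insert 6 (step 6): P = [1, 3, 5, 6] / [2] / [4];  Q = [1, 2, 3, 6] / [4] / [5]
Final shape: (4, 1, 1).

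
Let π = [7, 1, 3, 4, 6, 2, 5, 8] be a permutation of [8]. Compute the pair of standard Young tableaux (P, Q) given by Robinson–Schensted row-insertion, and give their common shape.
P = [1, 2, 4, 5, 8] / [3, 6] / [7];  Q = [1, 3, 4, 5, 8] / [2, 7] / [6];  common shape = (5, 2, 1)

Row-insert the values π_1, π_2, … into P one at a time, bumping the leftmost entry strictly greater than the inserted value down to the next row. The recording tableau Q records, in position (i, j), the step at which that cell was added to P.
  Insert 7 (step 1): P = [7];  Q = [1]
  Insert 1 (step 2): P = [1] / [7];  Q = [1] / [2]
  Insert 3 (step 3): P = [1, 3] / [7];  Q = [1, 3] / [2]
  Insert 4 (step 4): P = [1, 3, 4] / [7];  Q = [1, 3, 4] / [2]
  Insert 6 (step 5): P = [1, 3, 4, 6] / [7];  Q = [1, 3, 4, 5] / [2]
  Insert 2 (step 6): P = [1, 2, 4, 6] / [3] / [7];  Q = [1, 3, 4, 5] / [2] / [6]
  Insert 5 (step 7): P = [1, 2, 4, 5] / [3, 6] / [7];  Q = [1, 3, 4, 5] / [2, 7] / [6]
  Insert 8 (step 8): P = [1, 2, 4, 5, 8] / [3, 6] / [7];  Q = [1, 3, 4, 5, 8] / [2, 7] / [6]
Final shape: (5, 2, 1).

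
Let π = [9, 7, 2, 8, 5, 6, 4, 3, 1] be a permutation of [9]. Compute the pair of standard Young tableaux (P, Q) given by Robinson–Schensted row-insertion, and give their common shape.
P = [1, 3, 6] / [2, 8] / [4] / [5] / [7] / [9];  Q = [1, 4, 6] / [2, 5] / [3] / [7] / [8] / [9];  common shape = (3, 2, 1, 1, 1, 1)

Row-insert the values π_1, π_2, … into P one at a time, bumping the leftmost entry strictly greater than the inserted value down to the next row. The recording tableau Q records, in position (i, j), the step at which that cell was added to P.
  Insert 9 (step 1): P = [9];  Q = [1]
  Insert 7 (step 2): P = [7] / [9];  Q = [1] / [2]
  Insert 2 (step 3): P = [2] / [7] / [9];  Q = [1] / [2] / [3]
  Insert 8 (step 4): P = [2, 8] / [7] / [9];  Q = [1, 4] / [2] / [3]
  Insert 5 (step 5): P = [2, 5] / [7, 8] / [9];  Q = [1, 4] / [2, 5] / [3]
  Insert 6 (step 6): P = [2, 5, 6] / [7, 8] / [9];  Q = [1, 4, 6] / [2, 5] / [3]
  Insert 4 (step 7): P = [2, 4, 6] / [5, 8] / [7] / [9];  Q = [1, 4, 6] / [2, 5] / [3] / [7]
  Insert 3 (step 8): P = [2, 3, 6] / [4, 8] / [5] / [7] / [9];  Q = [1, 4, 6] / [2, 5] / [3] / [7] / [8]
  Insert 1 (step 9): P = [1, 3, 6] / [2, 8] / [4] / [5] / [7] / [9];  Q = [1, 4, 6] / [2, 5] / [3] / [7] / [8] / [9]
Final shape: (3, 2, 1, 1, 1, 1).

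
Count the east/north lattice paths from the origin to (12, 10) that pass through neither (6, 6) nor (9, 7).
Number of paths = 297726

Inclusion–exclusion. Total paths: C(22, 12) = 646646. Through P₁: C(12, 6)·C(10, 6) = 194040. Through P₂: C(16, 9)·C(6, 3) = 228800. Since P₁ is strictly southwest of P₂, a monotone path through both must visit P₁ then P₂; paths through both = C(12, 6)·C(4, 3)·C(6, 3) = 73920. Avoid both = 646646 − 194040 − 228800 + 73920 = 297726.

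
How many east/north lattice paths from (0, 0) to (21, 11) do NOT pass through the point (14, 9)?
Number of paths = 99605640

Total paths from (0, 0) to (21, 11): C(32, 21) = 129024480. Paths through (14, 9): (paths (0, 0) → (14, 9)) × (paths (14, 9) → (21, 11)) = C(23, 14) · C(9, 7) = 817190 · 36 = 29418840. Avoidance count = 129024480 − 29418840 = 99605640.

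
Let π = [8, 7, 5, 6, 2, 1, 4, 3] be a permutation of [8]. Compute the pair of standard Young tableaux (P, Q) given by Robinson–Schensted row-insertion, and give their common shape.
P = [1, 3] / [2, 4] / [5, 6] / [7] / [8];  Q = [1, 4] / [2, 7] / [3, 8] / [5] / [6];  common shape = (2, 2, 2, 1, 1)

Row-insert the values π_1, π_2, … into P one at a time, bumping the leftmost entry strictly greater than the inserted value down to the next row. The recording tableau Q records, in position (i, j), the step at which that cell was added to P.
  Insert 8 (step 1): P = [8];  Q = [1]
  Insert 7 (step 2): P = [7] / [8];  Q = [1] / [2]
  Insert 5 (step 3): P = [5] / [7] / [8];  Q = [1] / [2] / [3]
  Insert 6 (step 4): P = [5, 6] / [7] / [8];  Q = [1, 4] / [2] / [3]
  Insert 2 (step 5): P = [2, 6] / [5] / [7] / [8];  Q = [1, 4] / [2] / [3] / [5]
  Insert 1 (step 6): P = [1, 6] / [2] / [5] / [7] / [8];  Q = [1, 4] / [2] / [3] / [5] / [6]
  Insert 4 (step 7): P = [1, 4] / [2, 6] / [5] / [7] / [8];  Q = [1, 4] / [2, 7] / [3] / [5] / [6]
  Insert 3 (step 8): P = [1, 3] / [2, 4] / [5, 6] / [7] / [8];  Q = [1, 4] / [2, 7] / [3, 8] / [5] / [6]
Final shape: (2, 2, 2, 1, 1).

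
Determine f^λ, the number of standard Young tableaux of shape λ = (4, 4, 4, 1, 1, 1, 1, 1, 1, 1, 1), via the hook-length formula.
# SYT of shape (4, 4, 4, 1, 1, 1, 1, 1, 1, 1, 1) = 3197700

Hook-length formula: f^λ = n! / Π hook(c), product over all cells c of the Young diagram. For λ = (4, 4, 4, 1, 1, 1, 1, 1, 1, 1, 1), n = 20 boxes. Hook lengths by row (left-to-right, top-to-bottom): [14, 5, 4, 3]; [13, 4, 3, 2]; [12, 3, 2, 1]; [8]; [7]; [6]; [5]; [4]; [3]; [2]; [1]. Product of hooks = 760828723200. So f^λ = 20! / 760828723200 = 2432902008176640000 / 760828723200 = 3197700.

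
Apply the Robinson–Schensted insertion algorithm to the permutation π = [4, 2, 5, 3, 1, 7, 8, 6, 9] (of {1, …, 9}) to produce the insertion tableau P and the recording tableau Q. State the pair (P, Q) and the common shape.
P = [1, 3, 6, 8, 9] / [2, 5, 7] / [4];  Q = [1, 3, 6, 7, 9] / [2, 4, 8] / [5];  common shape = (5, 3, 1)

Row-insert the values π_1, π_2, … into P one at a time, bumping the leftmost entry strictly greater than the inserted value down to the next row. The recording tableau Q records, in position (i, j), the step at which that cell was added to P.
  Insert 4 (step 1): P = [4];  Q = [1]
  Insert 2 (step 2): P = [2] / [4];  Q = [1] / [2]
  Insert 5 (step 3): P = [2, 5] / [4];  Q = [1, 3] / [2]
  Insert 3 (step 4): P = [2, 3] / [4, 5];  Q = [1, 3] / [2, 4]
  Insert 1 (step 5): P = [1, 3] / [2, 5] / [4];  Q = [1, 3] / [2, 4] / [5]
  Insert 7 (step 6): P = [1, 3, 7] / [2, 5] / [4];  Q = [1, 3, 6] / [2, 4] / [5]
  Insert 8 (step 7): P = [1, 3, 7, 8] / [2, 5] / [4];  Q = [1, 3, 6, 7] / [2, 4] / [5]
  Insert 6 (step 8): P = [1, 3, 6, 8] / [2, 5, 7] / [4];  Q = [1, 3, 6, 7] / [2, 4, 8] / [5]
  Insert 9 (step 9): P = [1, 3, 6, 8, 9] / [2, 5, 7] / [4];  Q = [1, 3, 6, 7, 9] / [2, 4, 8] / [5]
Final shape: (5, 3, 1).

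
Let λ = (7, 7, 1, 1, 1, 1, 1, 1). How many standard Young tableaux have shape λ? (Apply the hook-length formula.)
# SYT of shape (7, 7, 1, 1, 1, 1, 1, 1) = 5116320

Hook-length formula: f^λ = n! / Π hook(c), product over all cells c of the Young diagram. For λ = (7, 7, 1, 1, 1, 1, 1, 1), n = 20 boxes. Hook lengths by row (left-to-right, top-to-bottom): [14, 7, 6, 5, 4, 3, 2]; [13, 6, 5, 4, 3, 2, 1]; [6]; [5]; [4]; [3]; [2]; [1]. Product of hooks = 475517952000. So f^λ = 20! / 475517952000 = 2432902008176640000 / 475517952000 = 5116320.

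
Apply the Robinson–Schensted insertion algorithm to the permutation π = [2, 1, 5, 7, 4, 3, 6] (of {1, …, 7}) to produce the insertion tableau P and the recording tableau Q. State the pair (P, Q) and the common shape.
P = [1, 3, 6] / [2, 4, 7] / [5];  Q = [1, 3, 4] / [2, 5, 7] / [6];  common shape = (3, 3, 1)

Row-insert the values π_1, π_2, … into P one at a time, bumping the leftmost entry strictly greater than the inserted value down to the next row. The recording tableau Q records, in position (i, j), the step at which that cell was added to P.
  Insert 2 (step 1): P = [2];  Q = [1]
  Insert 1 (step 2): P = [1] / [2];  Q = [1] / [2]
  Insert 5 (step 3): P = [1, 5] / [2];  Q = [1, 3] / [2]
  Insert 7 (step 4): P = [1, 5, 7] / [2];  Q = [1, 3, 4] / [2]
  Insert 4 (step 5): P = [1, 4, 7] / [2, 5];  Q = [1, 3, 4] / [2, 5]
  Insert 3 (step 6): P = [1, 3, 7] / [2, 4] / [5];  Q = [1, 3, 4] / [2, 5] / [6]
  Insert 6 (step 7): P = [1, 3, 6] / [2, 4, 7] / [5];  Q = [1, 3, 4] / [2, 5, 7] / [6]
Final shape: (3, 3, 1).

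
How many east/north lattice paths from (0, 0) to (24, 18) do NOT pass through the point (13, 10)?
Number of paths = 267226324638

Total paths from (0, 0) to (24, 18): C(42, 24) = 353697121050. Paths through (13, 10): (paths (0, 0) → (13, 10)) × (paths (13, 10) → (24, 18)) = C(23, 13) · C(19, 11) = 1144066 · 75582 = 86470796412. Avoidance count = 353697121050 − 86470796412 = 267226324638.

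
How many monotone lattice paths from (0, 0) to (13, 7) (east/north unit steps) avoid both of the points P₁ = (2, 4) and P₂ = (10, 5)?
Number of paths = 43380

Inclusion–exclusion. Total paths: C(20, 13) = 77520. Through P₁: C(6, 2)·C(14, 11) = 5460. Through P₂: C(15, 10)·C(5, 3) = 30030. Since P₁ is strictly southwest of P₂, a monotone path through both must visit P₁ then P₂; paths through both = C(6, 2)·C(9, 8)·C(5, 3) = 1350. Avoid both = 77520 − 5460 − 30030 + 1350 = 43380.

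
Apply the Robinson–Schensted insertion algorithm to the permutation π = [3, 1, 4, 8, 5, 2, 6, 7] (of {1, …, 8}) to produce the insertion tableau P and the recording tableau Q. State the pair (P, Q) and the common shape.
P = [1, 2, 5, 6, 7] / [3, 4] / [8];  Q = [1, 3, 4, 7, 8] / [2, 5] / [6];  common shape = (5, 2, 1)

Row-insert the values π_1, π_2, … into P one at a time, bumping the leftmost entry strictly greater than the inserted value down to the next row. The recording tableau Q records, in position (i, j), the step at which that cell was added to P.
  Insert 3 (step 1): P = [3];  Q = [1]
  Insert 1 (step 2): P = [1] / [3];  Q = [1] / [2]
  Insert 4 (step 3): P = [1, 4] / [3];  Q = [1, 3] / [2]
  Insert 8 (step 4): P = [1, 4, 8] / [3];  Q = [1, 3, 4] / [2]
  Insert 5 (step 5): P = [1, 4, 5] / [3, 8];  Q = [1, 3, 4] / [2, 5]
  Insert 2 (step 6): P = [1, 2, 5] / [3, 4] / [8];  Q = [1, 3, 4] / [2, 5] / [6]
  Insert 6 (step 7): P = [1, 2, 5, 6] / [3, 4] / [8];  Q = [1, 3, 4, 7] / [2, 5] / [6]
  Insert 7 (step 8): P = [1, 2, 5, 6, 7] / [3, 4] / [8];  Q = [1, 3, 4, 7, 8] / [2, 5] / [6]
Final shape: (5, 2, 1).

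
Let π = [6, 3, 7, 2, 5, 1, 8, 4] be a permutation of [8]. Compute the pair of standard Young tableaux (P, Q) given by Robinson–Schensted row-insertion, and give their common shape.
P = [1, 4, 8] / [2, 5] / [3, 7] / [6];  Q = [1, 3, 7] / [2, 5] / [4, 8] / [6];  common shape = (3, 2, 2, 1)

Row-insert the values π_1, π_2, … into P one at a time, bumping the leftmost entry strictly greater than the inserted value down to the next row. The recording tableau Q records, in position (i, j), the step at which that cell was added to P.
  Insert 6 (step 1): P = [6];  Q = [1]
  Insert 3 (step 2): P = [3] / [6];  Q = [1] / [2]
  Insert 7 (step 3): P = [3, 7] / [6];  Q = [1, 3] / [2]
  Insert 2 (step 4): P = [2, 7] / [3] / [6];  Q = [1, 3] / [2] / [4]
  Insert 5 (step 5): P = [2, 5] / [3, 7] / [6];  Q = [1, 3] / [2, 5] / [4]
  Insert 1 (step 6): P = [1, 5] / [2, 7] / [3] / [6];  Q = [1, 3] / [2, 5] / [4] / [6]
  Insert 8 (step 7): P = [1, 5, 8] / [2, 7] / [3] / [6];  Q = [1, 3, 7] / [2, 5] / [4] / [6]
  Insert 4 (step 8): P = [1, 4, 8] / [2, 5] / [3, 7] / [6];  Q = [1, 3, 7] / [2, 5] / [4, 8] / [6]
Final shape: (3, 2, 2, 1).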